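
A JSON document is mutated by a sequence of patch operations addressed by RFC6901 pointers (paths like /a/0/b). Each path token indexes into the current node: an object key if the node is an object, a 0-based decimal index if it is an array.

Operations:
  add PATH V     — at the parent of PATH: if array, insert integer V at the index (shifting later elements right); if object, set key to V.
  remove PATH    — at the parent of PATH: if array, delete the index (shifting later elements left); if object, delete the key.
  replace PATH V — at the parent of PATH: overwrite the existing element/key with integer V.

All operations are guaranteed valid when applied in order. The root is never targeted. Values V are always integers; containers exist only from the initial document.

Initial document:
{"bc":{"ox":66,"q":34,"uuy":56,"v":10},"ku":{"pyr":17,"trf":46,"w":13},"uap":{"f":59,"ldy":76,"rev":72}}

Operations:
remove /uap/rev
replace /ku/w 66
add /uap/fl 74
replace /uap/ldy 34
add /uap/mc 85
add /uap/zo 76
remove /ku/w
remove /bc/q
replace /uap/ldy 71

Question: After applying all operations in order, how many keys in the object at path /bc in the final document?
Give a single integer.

Answer: 3

Derivation:
After op 1 (remove /uap/rev): {"bc":{"ox":66,"q":34,"uuy":56,"v":10},"ku":{"pyr":17,"trf":46,"w":13},"uap":{"f":59,"ldy":76}}
After op 2 (replace /ku/w 66): {"bc":{"ox":66,"q":34,"uuy":56,"v":10},"ku":{"pyr":17,"trf":46,"w":66},"uap":{"f":59,"ldy":76}}
After op 3 (add /uap/fl 74): {"bc":{"ox":66,"q":34,"uuy":56,"v":10},"ku":{"pyr":17,"trf":46,"w":66},"uap":{"f":59,"fl":74,"ldy":76}}
After op 4 (replace /uap/ldy 34): {"bc":{"ox":66,"q":34,"uuy":56,"v":10},"ku":{"pyr":17,"trf":46,"w":66},"uap":{"f":59,"fl":74,"ldy":34}}
After op 5 (add /uap/mc 85): {"bc":{"ox":66,"q":34,"uuy":56,"v":10},"ku":{"pyr":17,"trf":46,"w":66},"uap":{"f":59,"fl":74,"ldy":34,"mc":85}}
After op 6 (add /uap/zo 76): {"bc":{"ox":66,"q":34,"uuy":56,"v":10},"ku":{"pyr":17,"trf":46,"w":66},"uap":{"f":59,"fl":74,"ldy":34,"mc":85,"zo":76}}
After op 7 (remove /ku/w): {"bc":{"ox":66,"q":34,"uuy":56,"v":10},"ku":{"pyr":17,"trf":46},"uap":{"f":59,"fl":74,"ldy":34,"mc":85,"zo":76}}
After op 8 (remove /bc/q): {"bc":{"ox":66,"uuy":56,"v":10},"ku":{"pyr":17,"trf":46},"uap":{"f":59,"fl":74,"ldy":34,"mc":85,"zo":76}}
After op 9 (replace /uap/ldy 71): {"bc":{"ox":66,"uuy":56,"v":10},"ku":{"pyr":17,"trf":46},"uap":{"f":59,"fl":74,"ldy":71,"mc":85,"zo":76}}
Size at path /bc: 3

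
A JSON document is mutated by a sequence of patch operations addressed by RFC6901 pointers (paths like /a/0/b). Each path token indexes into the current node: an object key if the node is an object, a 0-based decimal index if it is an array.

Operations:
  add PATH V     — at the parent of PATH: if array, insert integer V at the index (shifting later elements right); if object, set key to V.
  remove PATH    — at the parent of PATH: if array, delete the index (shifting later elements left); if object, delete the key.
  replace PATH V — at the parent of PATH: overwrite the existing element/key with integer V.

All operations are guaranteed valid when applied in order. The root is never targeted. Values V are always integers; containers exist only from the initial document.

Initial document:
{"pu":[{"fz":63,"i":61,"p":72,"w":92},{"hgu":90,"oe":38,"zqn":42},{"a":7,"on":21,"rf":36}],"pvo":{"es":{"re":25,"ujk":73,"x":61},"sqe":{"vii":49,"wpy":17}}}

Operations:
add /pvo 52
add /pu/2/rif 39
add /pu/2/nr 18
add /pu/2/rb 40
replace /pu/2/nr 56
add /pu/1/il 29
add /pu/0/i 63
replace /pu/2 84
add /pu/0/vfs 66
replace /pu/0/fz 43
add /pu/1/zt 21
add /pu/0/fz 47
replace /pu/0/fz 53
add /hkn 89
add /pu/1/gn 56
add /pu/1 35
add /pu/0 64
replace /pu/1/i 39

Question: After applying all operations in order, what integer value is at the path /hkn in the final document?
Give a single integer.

After op 1 (add /pvo 52): {"pu":[{"fz":63,"i":61,"p":72,"w":92},{"hgu":90,"oe":38,"zqn":42},{"a":7,"on":21,"rf":36}],"pvo":52}
After op 2 (add /pu/2/rif 39): {"pu":[{"fz":63,"i":61,"p":72,"w":92},{"hgu":90,"oe":38,"zqn":42},{"a":7,"on":21,"rf":36,"rif":39}],"pvo":52}
After op 3 (add /pu/2/nr 18): {"pu":[{"fz":63,"i":61,"p":72,"w":92},{"hgu":90,"oe":38,"zqn":42},{"a":7,"nr":18,"on":21,"rf":36,"rif":39}],"pvo":52}
After op 4 (add /pu/2/rb 40): {"pu":[{"fz":63,"i":61,"p":72,"w":92},{"hgu":90,"oe":38,"zqn":42},{"a":7,"nr":18,"on":21,"rb":40,"rf":36,"rif":39}],"pvo":52}
After op 5 (replace /pu/2/nr 56): {"pu":[{"fz":63,"i":61,"p":72,"w":92},{"hgu":90,"oe":38,"zqn":42},{"a":7,"nr":56,"on":21,"rb":40,"rf":36,"rif":39}],"pvo":52}
After op 6 (add /pu/1/il 29): {"pu":[{"fz":63,"i":61,"p":72,"w":92},{"hgu":90,"il":29,"oe":38,"zqn":42},{"a":7,"nr":56,"on":21,"rb":40,"rf":36,"rif":39}],"pvo":52}
After op 7 (add /pu/0/i 63): {"pu":[{"fz":63,"i":63,"p":72,"w":92},{"hgu":90,"il":29,"oe":38,"zqn":42},{"a":7,"nr":56,"on":21,"rb":40,"rf":36,"rif":39}],"pvo":52}
After op 8 (replace /pu/2 84): {"pu":[{"fz":63,"i":63,"p":72,"w":92},{"hgu":90,"il":29,"oe":38,"zqn":42},84],"pvo":52}
After op 9 (add /pu/0/vfs 66): {"pu":[{"fz":63,"i":63,"p":72,"vfs":66,"w":92},{"hgu":90,"il":29,"oe":38,"zqn":42},84],"pvo":52}
After op 10 (replace /pu/0/fz 43): {"pu":[{"fz":43,"i":63,"p":72,"vfs":66,"w":92},{"hgu":90,"il":29,"oe":38,"zqn":42},84],"pvo":52}
After op 11 (add /pu/1/zt 21): {"pu":[{"fz":43,"i":63,"p":72,"vfs":66,"w":92},{"hgu":90,"il":29,"oe":38,"zqn":42,"zt":21},84],"pvo":52}
After op 12 (add /pu/0/fz 47): {"pu":[{"fz":47,"i":63,"p":72,"vfs":66,"w":92},{"hgu":90,"il":29,"oe":38,"zqn":42,"zt":21},84],"pvo":52}
After op 13 (replace /pu/0/fz 53): {"pu":[{"fz":53,"i":63,"p":72,"vfs":66,"w":92},{"hgu":90,"il":29,"oe":38,"zqn":42,"zt":21},84],"pvo":52}
After op 14 (add /hkn 89): {"hkn":89,"pu":[{"fz":53,"i":63,"p":72,"vfs":66,"w":92},{"hgu":90,"il":29,"oe":38,"zqn":42,"zt":21},84],"pvo":52}
After op 15 (add /pu/1/gn 56): {"hkn":89,"pu":[{"fz":53,"i":63,"p":72,"vfs":66,"w":92},{"gn":56,"hgu":90,"il":29,"oe":38,"zqn":42,"zt":21},84],"pvo":52}
After op 16 (add /pu/1 35): {"hkn":89,"pu":[{"fz":53,"i":63,"p":72,"vfs":66,"w":92},35,{"gn":56,"hgu":90,"il":29,"oe":38,"zqn":42,"zt":21},84],"pvo":52}
After op 17 (add /pu/0 64): {"hkn":89,"pu":[64,{"fz":53,"i":63,"p":72,"vfs":66,"w":92},35,{"gn":56,"hgu":90,"il":29,"oe":38,"zqn":42,"zt":21},84],"pvo":52}
After op 18 (replace /pu/1/i 39): {"hkn":89,"pu":[64,{"fz":53,"i":39,"p":72,"vfs":66,"w":92},35,{"gn":56,"hgu":90,"il":29,"oe":38,"zqn":42,"zt":21},84],"pvo":52}
Value at /hkn: 89

Answer: 89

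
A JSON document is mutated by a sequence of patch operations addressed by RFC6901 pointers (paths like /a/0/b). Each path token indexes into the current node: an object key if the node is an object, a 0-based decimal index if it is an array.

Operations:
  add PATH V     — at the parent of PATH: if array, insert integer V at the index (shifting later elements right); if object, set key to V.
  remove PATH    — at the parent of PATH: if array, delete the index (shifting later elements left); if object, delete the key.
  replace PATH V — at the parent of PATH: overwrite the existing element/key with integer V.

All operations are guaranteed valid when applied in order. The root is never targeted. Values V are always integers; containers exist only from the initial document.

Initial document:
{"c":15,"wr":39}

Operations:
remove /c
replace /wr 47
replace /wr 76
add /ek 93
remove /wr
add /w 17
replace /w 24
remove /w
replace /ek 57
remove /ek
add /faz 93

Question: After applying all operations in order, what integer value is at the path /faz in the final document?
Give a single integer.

Answer: 93

Derivation:
After op 1 (remove /c): {"wr":39}
After op 2 (replace /wr 47): {"wr":47}
After op 3 (replace /wr 76): {"wr":76}
After op 4 (add /ek 93): {"ek":93,"wr":76}
After op 5 (remove /wr): {"ek":93}
After op 6 (add /w 17): {"ek":93,"w":17}
After op 7 (replace /w 24): {"ek":93,"w":24}
After op 8 (remove /w): {"ek":93}
After op 9 (replace /ek 57): {"ek":57}
After op 10 (remove /ek): {}
After op 11 (add /faz 93): {"faz":93}
Value at /faz: 93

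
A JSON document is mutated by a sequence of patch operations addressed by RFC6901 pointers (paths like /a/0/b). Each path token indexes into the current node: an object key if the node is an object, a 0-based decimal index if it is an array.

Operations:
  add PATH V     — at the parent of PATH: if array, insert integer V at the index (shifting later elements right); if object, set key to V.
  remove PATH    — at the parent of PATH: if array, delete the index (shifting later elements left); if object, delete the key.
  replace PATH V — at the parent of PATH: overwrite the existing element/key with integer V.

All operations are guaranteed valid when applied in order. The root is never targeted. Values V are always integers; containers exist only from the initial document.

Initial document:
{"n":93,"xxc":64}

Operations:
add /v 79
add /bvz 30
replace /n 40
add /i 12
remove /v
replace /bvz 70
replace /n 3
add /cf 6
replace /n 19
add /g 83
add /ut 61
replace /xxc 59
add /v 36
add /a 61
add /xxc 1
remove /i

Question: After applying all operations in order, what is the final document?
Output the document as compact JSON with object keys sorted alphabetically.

Answer: {"a":61,"bvz":70,"cf":6,"g":83,"n":19,"ut":61,"v":36,"xxc":1}

Derivation:
After op 1 (add /v 79): {"n":93,"v":79,"xxc":64}
After op 2 (add /bvz 30): {"bvz":30,"n":93,"v":79,"xxc":64}
After op 3 (replace /n 40): {"bvz":30,"n":40,"v":79,"xxc":64}
After op 4 (add /i 12): {"bvz":30,"i":12,"n":40,"v":79,"xxc":64}
After op 5 (remove /v): {"bvz":30,"i":12,"n":40,"xxc":64}
After op 6 (replace /bvz 70): {"bvz":70,"i":12,"n":40,"xxc":64}
After op 7 (replace /n 3): {"bvz":70,"i":12,"n":3,"xxc":64}
After op 8 (add /cf 6): {"bvz":70,"cf":6,"i":12,"n":3,"xxc":64}
After op 9 (replace /n 19): {"bvz":70,"cf":6,"i":12,"n":19,"xxc":64}
After op 10 (add /g 83): {"bvz":70,"cf":6,"g":83,"i":12,"n":19,"xxc":64}
After op 11 (add /ut 61): {"bvz":70,"cf":6,"g":83,"i":12,"n":19,"ut":61,"xxc":64}
After op 12 (replace /xxc 59): {"bvz":70,"cf":6,"g":83,"i":12,"n":19,"ut":61,"xxc":59}
After op 13 (add /v 36): {"bvz":70,"cf":6,"g":83,"i":12,"n":19,"ut":61,"v":36,"xxc":59}
After op 14 (add /a 61): {"a":61,"bvz":70,"cf":6,"g":83,"i":12,"n":19,"ut":61,"v":36,"xxc":59}
After op 15 (add /xxc 1): {"a":61,"bvz":70,"cf":6,"g":83,"i":12,"n":19,"ut":61,"v":36,"xxc":1}
After op 16 (remove /i): {"a":61,"bvz":70,"cf":6,"g":83,"n":19,"ut":61,"v":36,"xxc":1}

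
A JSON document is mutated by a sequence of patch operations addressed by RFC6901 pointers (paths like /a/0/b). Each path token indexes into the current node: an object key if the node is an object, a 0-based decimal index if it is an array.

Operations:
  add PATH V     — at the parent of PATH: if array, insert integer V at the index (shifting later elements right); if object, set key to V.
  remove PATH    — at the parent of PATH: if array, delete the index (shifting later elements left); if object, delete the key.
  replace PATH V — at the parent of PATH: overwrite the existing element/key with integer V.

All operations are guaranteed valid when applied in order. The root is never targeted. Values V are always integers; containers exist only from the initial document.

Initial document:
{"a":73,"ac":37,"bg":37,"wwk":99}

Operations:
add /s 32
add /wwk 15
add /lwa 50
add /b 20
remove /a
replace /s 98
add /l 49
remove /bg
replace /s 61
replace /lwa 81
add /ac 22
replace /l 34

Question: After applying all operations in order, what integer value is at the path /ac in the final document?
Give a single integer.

Answer: 22

Derivation:
After op 1 (add /s 32): {"a":73,"ac":37,"bg":37,"s":32,"wwk":99}
After op 2 (add /wwk 15): {"a":73,"ac":37,"bg":37,"s":32,"wwk":15}
After op 3 (add /lwa 50): {"a":73,"ac":37,"bg":37,"lwa":50,"s":32,"wwk":15}
After op 4 (add /b 20): {"a":73,"ac":37,"b":20,"bg":37,"lwa":50,"s":32,"wwk":15}
After op 5 (remove /a): {"ac":37,"b":20,"bg":37,"lwa":50,"s":32,"wwk":15}
After op 6 (replace /s 98): {"ac":37,"b":20,"bg":37,"lwa":50,"s":98,"wwk":15}
After op 7 (add /l 49): {"ac":37,"b":20,"bg":37,"l":49,"lwa":50,"s":98,"wwk":15}
After op 8 (remove /bg): {"ac":37,"b":20,"l":49,"lwa":50,"s":98,"wwk":15}
After op 9 (replace /s 61): {"ac":37,"b":20,"l":49,"lwa":50,"s":61,"wwk":15}
After op 10 (replace /lwa 81): {"ac":37,"b":20,"l":49,"lwa":81,"s":61,"wwk":15}
After op 11 (add /ac 22): {"ac":22,"b":20,"l":49,"lwa":81,"s":61,"wwk":15}
After op 12 (replace /l 34): {"ac":22,"b":20,"l":34,"lwa":81,"s":61,"wwk":15}
Value at /ac: 22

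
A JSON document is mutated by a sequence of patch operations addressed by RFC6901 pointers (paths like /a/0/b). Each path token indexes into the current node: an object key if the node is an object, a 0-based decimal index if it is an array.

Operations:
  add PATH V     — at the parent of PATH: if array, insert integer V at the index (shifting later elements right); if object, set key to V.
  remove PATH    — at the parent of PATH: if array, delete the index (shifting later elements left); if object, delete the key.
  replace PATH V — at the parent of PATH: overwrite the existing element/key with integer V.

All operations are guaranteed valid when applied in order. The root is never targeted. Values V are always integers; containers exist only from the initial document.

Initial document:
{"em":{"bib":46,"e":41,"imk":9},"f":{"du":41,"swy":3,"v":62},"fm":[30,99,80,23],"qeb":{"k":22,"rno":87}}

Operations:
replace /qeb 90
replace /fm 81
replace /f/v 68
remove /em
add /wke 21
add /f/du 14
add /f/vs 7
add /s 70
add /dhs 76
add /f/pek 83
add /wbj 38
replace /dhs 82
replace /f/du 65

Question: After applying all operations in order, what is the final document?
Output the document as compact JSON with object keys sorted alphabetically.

After op 1 (replace /qeb 90): {"em":{"bib":46,"e":41,"imk":9},"f":{"du":41,"swy":3,"v":62},"fm":[30,99,80,23],"qeb":90}
After op 2 (replace /fm 81): {"em":{"bib":46,"e":41,"imk":9},"f":{"du":41,"swy":3,"v":62},"fm":81,"qeb":90}
After op 3 (replace /f/v 68): {"em":{"bib":46,"e":41,"imk":9},"f":{"du":41,"swy":3,"v":68},"fm":81,"qeb":90}
After op 4 (remove /em): {"f":{"du":41,"swy":3,"v":68},"fm":81,"qeb":90}
After op 5 (add /wke 21): {"f":{"du":41,"swy":3,"v":68},"fm":81,"qeb":90,"wke":21}
After op 6 (add /f/du 14): {"f":{"du":14,"swy":3,"v":68},"fm":81,"qeb":90,"wke":21}
After op 7 (add /f/vs 7): {"f":{"du":14,"swy":3,"v":68,"vs":7},"fm":81,"qeb":90,"wke":21}
After op 8 (add /s 70): {"f":{"du":14,"swy":3,"v":68,"vs":7},"fm":81,"qeb":90,"s":70,"wke":21}
After op 9 (add /dhs 76): {"dhs":76,"f":{"du":14,"swy":3,"v":68,"vs":7},"fm":81,"qeb":90,"s":70,"wke":21}
After op 10 (add /f/pek 83): {"dhs":76,"f":{"du":14,"pek":83,"swy":3,"v":68,"vs":7},"fm":81,"qeb":90,"s":70,"wke":21}
After op 11 (add /wbj 38): {"dhs":76,"f":{"du":14,"pek":83,"swy":3,"v":68,"vs":7},"fm":81,"qeb":90,"s":70,"wbj":38,"wke":21}
After op 12 (replace /dhs 82): {"dhs":82,"f":{"du":14,"pek":83,"swy":3,"v":68,"vs":7},"fm":81,"qeb":90,"s":70,"wbj":38,"wke":21}
After op 13 (replace /f/du 65): {"dhs":82,"f":{"du":65,"pek":83,"swy":3,"v":68,"vs":7},"fm":81,"qeb":90,"s":70,"wbj":38,"wke":21}

Answer: {"dhs":82,"f":{"du":65,"pek":83,"swy":3,"v":68,"vs":7},"fm":81,"qeb":90,"s":70,"wbj":38,"wke":21}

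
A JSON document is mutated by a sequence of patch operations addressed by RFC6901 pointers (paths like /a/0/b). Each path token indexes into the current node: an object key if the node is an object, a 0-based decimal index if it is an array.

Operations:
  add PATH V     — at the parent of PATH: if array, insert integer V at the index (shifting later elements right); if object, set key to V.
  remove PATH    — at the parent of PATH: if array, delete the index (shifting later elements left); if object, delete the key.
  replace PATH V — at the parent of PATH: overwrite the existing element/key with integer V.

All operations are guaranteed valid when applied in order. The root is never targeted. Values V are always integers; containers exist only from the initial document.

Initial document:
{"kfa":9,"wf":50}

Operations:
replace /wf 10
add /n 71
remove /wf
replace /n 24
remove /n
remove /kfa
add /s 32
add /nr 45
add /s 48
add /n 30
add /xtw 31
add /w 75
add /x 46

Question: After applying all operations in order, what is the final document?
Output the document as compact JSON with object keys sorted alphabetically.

After op 1 (replace /wf 10): {"kfa":9,"wf":10}
After op 2 (add /n 71): {"kfa":9,"n":71,"wf":10}
After op 3 (remove /wf): {"kfa":9,"n":71}
After op 4 (replace /n 24): {"kfa":9,"n":24}
After op 5 (remove /n): {"kfa":9}
After op 6 (remove /kfa): {}
After op 7 (add /s 32): {"s":32}
After op 8 (add /nr 45): {"nr":45,"s":32}
After op 9 (add /s 48): {"nr":45,"s":48}
After op 10 (add /n 30): {"n":30,"nr":45,"s":48}
After op 11 (add /xtw 31): {"n":30,"nr":45,"s":48,"xtw":31}
After op 12 (add /w 75): {"n":30,"nr":45,"s":48,"w":75,"xtw":31}
After op 13 (add /x 46): {"n":30,"nr":45,"s":48,"w":75,"x":46,"xtw":31}

Answer: {"n":30,"nr":45,"s":48,"w":75,"x":46,"xtw":31}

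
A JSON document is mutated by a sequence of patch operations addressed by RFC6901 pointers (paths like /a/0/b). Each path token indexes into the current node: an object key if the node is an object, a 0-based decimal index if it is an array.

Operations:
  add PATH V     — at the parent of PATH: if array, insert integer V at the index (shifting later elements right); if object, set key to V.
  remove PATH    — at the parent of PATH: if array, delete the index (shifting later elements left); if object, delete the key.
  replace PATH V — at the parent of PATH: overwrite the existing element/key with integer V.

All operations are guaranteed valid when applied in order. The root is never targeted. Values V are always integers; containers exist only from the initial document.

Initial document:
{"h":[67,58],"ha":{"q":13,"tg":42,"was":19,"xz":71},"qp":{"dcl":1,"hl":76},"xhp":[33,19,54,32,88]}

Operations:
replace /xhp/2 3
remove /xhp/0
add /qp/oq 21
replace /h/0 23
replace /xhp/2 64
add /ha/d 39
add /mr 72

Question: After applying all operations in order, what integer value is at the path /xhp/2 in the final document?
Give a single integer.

After op 1 (replace /xhp/2 3): {"h":[67,58],"ha":{"q":13,"tg":42,"was":19,"xz":71},"qp":{"dcl":1,"hl":76},"xhp":[33,19,3,32,88]}
After op 2 (remove /xhp/0): {"h":[67,58],"ha":{"q":13,"tg":42,"was":19,"xz":71},"qp":{"dcl":1,"hl":76},"xhp":[19,3,32,88]}
After op 3 (add /qp/oq 21): {"h":[67,58],"ha":{"q":13,"tg":42,"was":19,"xz":71},"qp":{"dcl":1,"hl":76,"oq":21},"xhp":[19,3,32,88]}
After op 4 (replace /h/0 23): {"h":[23,58],"ha":{"q":13,"tg":42,"was":19,"xz":71},"qp":{"dcl":1,"hl":76,"oq":21},"xhp":[19,3,32,88]}
After op 5 (replace /xhp/2 64): {"h":[23,58],"ha":{"q":13,"tg":42,"was":19,"xz":71},"qp":{"dcl":1,"hl":76,"oq":21},"xhp":[19,3,64,88]}
After op 6 (add /ha/d 39): {"h":[23,58],"ha":{"d":39,"q":13,"tg":42,"was":19,"xz":71},"qp":{"dcl":1,"hl":76,"oq":21},"xhp":[19,3,64,88]}
After op 7 (add /mr 72): {"h":[23,58],"ha":{"d":39,"q":13,"tg":42,"was":19,"xz":71},"mr":72,"qp":{"dcl":1,"hl":76,"oq":21},"xhp":[19,3,64,88]}
Value at /xhp/2: 64

Answer: 64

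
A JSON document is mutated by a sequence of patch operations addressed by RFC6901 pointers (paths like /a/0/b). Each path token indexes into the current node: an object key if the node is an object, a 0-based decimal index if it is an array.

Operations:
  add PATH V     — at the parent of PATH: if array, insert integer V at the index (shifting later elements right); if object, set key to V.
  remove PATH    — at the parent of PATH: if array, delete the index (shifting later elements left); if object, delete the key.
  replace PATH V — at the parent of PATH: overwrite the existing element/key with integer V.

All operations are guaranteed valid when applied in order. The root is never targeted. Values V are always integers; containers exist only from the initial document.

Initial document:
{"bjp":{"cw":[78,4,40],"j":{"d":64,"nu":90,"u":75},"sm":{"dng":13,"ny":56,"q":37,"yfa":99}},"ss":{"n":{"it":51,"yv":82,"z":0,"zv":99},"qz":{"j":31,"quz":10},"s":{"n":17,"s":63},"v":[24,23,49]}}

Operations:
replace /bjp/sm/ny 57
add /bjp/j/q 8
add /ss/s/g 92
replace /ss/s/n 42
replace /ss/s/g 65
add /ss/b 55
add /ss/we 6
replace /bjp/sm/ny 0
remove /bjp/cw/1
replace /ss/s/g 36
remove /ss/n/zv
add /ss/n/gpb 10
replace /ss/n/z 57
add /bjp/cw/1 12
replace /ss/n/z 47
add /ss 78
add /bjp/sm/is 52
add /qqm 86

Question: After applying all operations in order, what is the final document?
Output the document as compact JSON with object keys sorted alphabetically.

Answer: {"bjp":{"cw":[78,12,40],"j":{"d":64,"nu":90,"q":8,"u":75},"sm":{"dng":13,"is":52,"ny":0,"q":37,"yfa":99}},"qqm":86,"ss":78}

Derivation:
After op 1 (replace /bjp/sm/ny 57): {"bjp":{"cw":[78,4,40],"j":{"d":64,"nu":90,"u":75},"sm":{"dng":13,"ny":57,"q":37,"yfa":99}},"ss":{"n":{"it":51,"yv":82,"z":0,"zv":99},"qz":{"j":31,"quz":10},"s":{"n":17,"s":63},"v":[24,23,49]}}
After op 2 (add /bjp/j/q 8): {"bjp":{"cw":[78,4,40],"j":{"d":64,"nu":90,"q":8,"u":75},"sm":{"dng":13,"ny":57,"q":37,"yfa":99}},"ss":{"n":{"it":51,"yv":82,"z":0,"zv":99},"qz":{"j":31,"quz":10},"s":{"n":17,"s":63},"v":[24,23,49]}}
After op 3 (add /ss/s/g 92): {"bjp":{"cw":[78,4,40],"j":{"d":64,"nu":90,"q":8,"u":75},"sm":{"dng":13,"ny":57,"q":37,"yfa":99}},"ss":{"n":{"it":51,"yv":82,"z":0,"zv":99},"qz":{"j":31,"quz":10},"s":{"g":92,"n":17,"s":63},"v":[24,23,49]}}
After op 4 (replace /ss/s/n 42): {"bjp":{"cw":[78,4,40],"j":{"d":64,"nu":90,"q":8,"u":75},"sm":{"dng":13,"ny":57,"q":37,"yfa":99}},"ss":{"n":{"it":51,"yv":82,"z":0,"zv":99},"qz":{"j":31,"quz":10},"s":{"g":92,"n":42,"s":63},"v":[24,23,49]}}
After op 5 (replace /ss/s/g 65): {"bjp":{"cw":[78,4,40],"j":{"d":64,"nu":90,"q":8,"u":75},"sm":{"dng":13,"ny":57,"q":37,"yfa":99}},"ss":{"n":{"it":51,"yv":82,"z":0,"zv":99},"qz":{"j":31,"quz":10},"s":{"g":65,"n":42,"s":63},"v":[24,23,49]}}
After op 6 (add /ss/b 55): {"bjp":{"cw":[78,4,40],"j":{"d":64,"nu":90,"q":8,"u":75},"sm":{"dng":13,"ny":57,"q":37,"yfa":99}},"ss":{"b":55,"n":{"it":51,"yv":82,"z":0,"zv":99},"qz":{"j":31,"quz":10},"s":{"g":65,"n":42,"s":63},"v":[24,23,49]}}
After op 7 (add /ss/we 6): {"bjp":{"cw":[78,4,40],"j":{"d":64,"nu":90,"q":8,"u":75},"sm":{"dng":13,"ny":57,"q":37,"yfa":99}},"ss":{"b":55,"n":{"it":51,"yv":82,"z":0,"zv":99},"qz":{"j":31,"quz":10},"s":{"g":65,"n":42,"s":63},"v":[24,23,49],"we":6}}
After op 8 (replace /bjp/sm/ny 0): {"bjp":{"cw":[78,4,40],"j":{"d":64,"nu":90,"q":8,"u":75},"sm":{"dng":13,"ny":0,"q":37,"yfa":99}},"ss":{"b":55,"n":{"it":51,"yv":82,"z":0,"zv":99},"qz":{"j":31,"quz":10},"s":{"g":65,"n":42,"s":63},"v":[24,23,49],"we":6}}
After op 9 (remove /bjp/cw/1): {"bjp":{"cw":[78,40],"j":{"d":64,"nu":90,"q":8,"u":75},"sm":{"dng":13,"ny":0,"q":37,"yfa":99}},"ss":{"b":55,"n":{"it":51,"yv":82,"z":0,"zv":99},"qz":{"j":31,"quz":10},"s":{"g":65,"n":42,"s":63},"v":[24,23,49],"we":6}}
After op 10 (replace /ss/s/g 36): {"bjp":{"cw":[78,40],"j":{"d":64,"nu":90,"q":8,"u":75},"sm":{"dng":13,"ny":0,"q":37,"yfa":99}},"ss":{"b":55,"n":{"it":51,"yv":82,"z":0,"zv":99},"qz":{"j":31,"quz":10},"s":{"g":36,"n":42,"s":63},"v":[24,23,49],"we":6}}
After op 11 (remove /ss/n/zv): {"bjp":{"cw":[78,40],"j":{"d":64,"nu":90,"q":8,"u":75},"sm":{"dng":13,"ny":0,"q":37,"yfa":99}},"ss":{"b":55,"n":{"it":51,"yv":82,"z":0},"qz":{"j":31,"quz":10},"s":{"g":36,"n":42,"s":63},"v":[24,23,49],"we":6}}
After op 12 (add /ss/n/gpb 10): {"bjp":{"cw":[78,40],"j":{"d":64,"nu":90,"q":8,"u":75},"sm":{"dng":13,"ny":0,"q":37,"yfa":99}},"ss":{"b":55,"n":{"gpb":10,"it":51,"yv":82,"z":0},"qz":{"j":31,"quz":10},"s":{"g":36,"n":42,"s":63},"v":[24,23,49],"we":6}}
After op 13 (replace /ss/n/z 57): {"bjp":{"cw":[78,40],"j":{"d":64,"nu":90,"q":8,"u":75},"sm":{"dng":13,"ny":0,"q":37,"yfa":99}},"ss":{"b":55,"n":{"gpb":10,"it":51,"yv":82,"z":57},"qz":{"j":31,"quz":10},"s":{"g":36,"n":42,"s":63},"v":[24,23,49],"we":6}}
After op 14 (add /bjp/cw/1 12): {"bjp":{"cw":[78,12,40],"j":{"d":64,"nu":90,"q":8,"u":75},"sm":{"dng":13,"ny":0,"q":37,"yfa":99}},"ss":{"b":55,"n":{"gpb":10,"it":51,"yv":82,"z":57},"qz":{"j":31,"quz":10},"s":{"g":36,"n":42,"s":63},"v":[24,23,49],"we":6}}
After op 15 (replace /ss/n/z 47): {"bjp":{"cw":[78,12,40],"j":{"d":64,"nu":90,"q":8,"u":75},"sm":{"dng":13,"ny":0,"q":37,"yfa":99}},"ss":{"b":55,"n":{"gpb":10,"it":51,"yv":82,"z":47},"qz":{"j":31,"quz":10},"s":{"g":36,"n":42,"s":63},"v":[24,23,49],"we":6}}
After op 16 (add /ss 78): {"bjp":{"cw":[78,12,40],"j":{"d":64,"nu":90,"q":8,"u":75},"sm":{"dng":13,"ny":0,"q":37,"yfa":99}},"ss":78}
After op 17 (add /bjp/sm/is 52): {"bjp":{"cw":[78,12,40],"j":{"d":64,"nu":90,"q":8,"u":75},"sm":{"dng":13,"is":52,"ny":0,"q":37,"yfa":99}},"ss":78}
After op 18 (add /qqm 86): {"bjp":{"cw":[78,12,40],"j":{"d":64,"nu":90,"q":8,"u":75},"sm":{"dng":13,"is":52,"ny":0,"q":37,"yfa":99}},"qqm":86,"ss":78}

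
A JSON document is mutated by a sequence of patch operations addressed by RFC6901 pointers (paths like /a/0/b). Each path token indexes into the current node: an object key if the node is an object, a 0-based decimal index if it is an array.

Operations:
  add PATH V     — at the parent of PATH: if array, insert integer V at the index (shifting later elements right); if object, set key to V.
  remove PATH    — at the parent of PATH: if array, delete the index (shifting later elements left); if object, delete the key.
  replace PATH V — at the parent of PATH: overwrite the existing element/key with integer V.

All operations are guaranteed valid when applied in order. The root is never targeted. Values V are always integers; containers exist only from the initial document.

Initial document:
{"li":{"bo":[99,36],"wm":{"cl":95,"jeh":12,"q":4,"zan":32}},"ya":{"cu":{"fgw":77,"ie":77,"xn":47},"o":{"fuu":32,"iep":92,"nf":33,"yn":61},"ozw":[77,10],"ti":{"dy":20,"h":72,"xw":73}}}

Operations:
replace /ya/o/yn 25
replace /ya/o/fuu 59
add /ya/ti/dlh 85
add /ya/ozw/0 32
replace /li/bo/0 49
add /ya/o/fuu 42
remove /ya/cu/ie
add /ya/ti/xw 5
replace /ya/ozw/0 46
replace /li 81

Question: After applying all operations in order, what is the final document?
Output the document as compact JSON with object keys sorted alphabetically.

Answer: {"li":81,"ya":{"cu":{"fgw":77,"xn":47},"o":{"fuu":42,"iep":92,"nf":33,"yn":25},"ozw":[46,77,10],"ti":{"dlh":85,"dy":20,"h":72,"xw":5}}}

Derivation:
After op 1 (replace /ya/o/yn 25): {"li":{"bo":[99,36],"wm":{"cl":95,"jeh":12,"q":4,"zan":32}},"ya":{"cu":{"fgw":77,"ie":77,"xn":47},"o":{"fuu":32,"iep":92,"nf":33,"yn":25},"ozw":[77,10],"ti":{"dy":20,"h":72,"xw":73}}}
After op 2 (replace /ya/o/fuu 59): {"li":{"bo":[99,36],"wm":{"cl":95,"jeh":12,"q":4,"zan":32}},"ya":{"cu":{"fgw":77,"ie":77,"xn":47},"o":{"fuu":59,"iep":92,"nf":33,"yn":25},"ozw":[77,10],"ti":{"dy":20,"h":72,"xw":73}}}
After op 3 (add /ya/ti/dlh 85): {"li":{"bo":[99,36],"wm":{"cl":95,"jeh":12,"q":4,"zan":32}},"ya":{"cu":{"fgw":77,"ie":77,"xn":47},"o":{"fuu":59,"iep":92,"nf":33,"yn":25},"ozw":[77,10],"ti":{"dlh":85,"dy":20,"h":72,"xw":73}}}
After op 4 (add /ya/ozw/0 32): {"li":{"bo":[99,36],"wm":{"cl":95,"jeh":12,"q":4,"zan":32}},"ya":{"cu":{"fgw":77,"ie":77,"xn":47},"o":{"fuu":59,"iep":92,"nf":33,"yn":25},"ozw":[32,77,10],"ti":{"dlh":85,"dy":20,"h":72,"xw":73}}}
After op 5 (replace /li/bo/0 49): {"li":{"bo":[49,36],"wm":{"cl":95,"jeh":12,"q":4,"zan":32}},"ya":{"cu":{"fgw":77,"ie":77,"xn":47},"o":{"fuu":59,"iep":92,"nf":33,"yn":25},"ozw":[32,77,10],"ti":{"dlh":85,"dy":20,"h":72,"xw":73}}}
After op 6 (add /ya/o/fuu 42): {"li":{"bo":[49,36],"wm":{"cl":95,"jeh":12,"q":4,"zan":32}},"ya":{"cu":{"fgw":77,"ie":77,"xn":47},"o":{"fuu":42,"iep":92,"nf":33,"yn":25},"ozw":[32,77,10],"ti":{"dlh":85,"dy":20,"h":72,"xw":73}}}
After op 7 (remove /ya/cu/ie): {"li":{"bo":[49,36],"wm":{"cl":95,"jeh":12,"q":4,"zan":32}},"ya":{"cu":{"fgw":77,"xn":47},"o":{"fuu":42,"iep":92,"nf":33,"yn":25},"ozw":[32,77,10],"ti":{"dlh":85,"dy":20,"h":72,"xw":73}}}
After op 8 (add /ya/ti/xw 5): {"li":{"bo":[49,36],"wm":{"cl":95,"jeh":12,"q":4,"zan":32}},"ya":{"cu":{"fgw":77,"xn":47},"o":{"fuu":42,"iep":92,"nf":33,"yn":25},"ozw":[32,77,10],"ti":{"dlh":85,"dy":20,"h":72,"xw":5}}}
After op 9 (replace /ya/ozw/0 46): {"li":{"bo":[49,36],"wm":{"cl":95,"jeh":12,"q":4,"zan":32}},"ya":{"cu":{"fgw":77,"xn":47},"o":{"fuu":42,"iep":92,"nf":33,"yn":25},"ozw":[46,77,10],"ti":{"dlh":85,"dy":20,"h":72,"xw":5}}}
After op 10 (replace /li 81): {"li":81,"ya":{"cu":{"fgw":77,"xn":47},"o":{"fuu":42,"iep":92,"nf":33,"yn":25},"ozw":[46,77,10],"ti":{"dlh":85,"dy":20,"h":72,"xw":5}}}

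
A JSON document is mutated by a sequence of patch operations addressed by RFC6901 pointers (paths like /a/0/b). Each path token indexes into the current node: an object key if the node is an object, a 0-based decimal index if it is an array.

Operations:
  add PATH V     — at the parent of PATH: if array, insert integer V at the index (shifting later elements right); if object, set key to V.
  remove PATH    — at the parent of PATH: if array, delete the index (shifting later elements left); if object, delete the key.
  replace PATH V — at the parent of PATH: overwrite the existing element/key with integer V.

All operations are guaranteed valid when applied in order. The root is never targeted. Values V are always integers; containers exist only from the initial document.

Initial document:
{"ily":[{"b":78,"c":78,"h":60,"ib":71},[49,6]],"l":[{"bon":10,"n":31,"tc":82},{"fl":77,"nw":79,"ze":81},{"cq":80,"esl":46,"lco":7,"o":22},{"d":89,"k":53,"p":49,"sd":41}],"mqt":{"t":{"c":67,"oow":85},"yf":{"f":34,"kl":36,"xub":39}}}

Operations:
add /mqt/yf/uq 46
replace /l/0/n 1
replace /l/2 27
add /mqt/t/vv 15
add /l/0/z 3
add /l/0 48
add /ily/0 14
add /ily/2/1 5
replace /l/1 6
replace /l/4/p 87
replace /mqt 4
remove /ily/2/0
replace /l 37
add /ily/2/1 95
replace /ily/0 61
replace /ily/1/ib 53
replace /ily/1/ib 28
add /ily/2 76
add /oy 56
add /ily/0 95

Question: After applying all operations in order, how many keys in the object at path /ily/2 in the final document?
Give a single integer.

Answer: 4

Derivation:
After op 1 (add /mqt/yf/uq 46): {"ily":[{"b":78,"c":78,"h":60,"ib":71},[49,6]],"l":[{"bon":10,"n":31,"tc":82},{"fl":77,"nw":79,"ze":81},{"cq":80,"esl":46,"lco":7,"o":22},{"d":89,"k":53,"p":49,"sd":41}],"mqt":{"t":{"c":67,"oow":85},"yf":{"f":34,"kl":36,"uq":46,"xub":39}}}
After op 2 (replace /l/0/n 1): {"ily":[{"b":78,"c":78,"h":60,"ib":71},[49,6]],"l":[{"bon":10,"n":1,"tc":82},{"fl":77,"nw":79,"ze":81},{"cq":80,"esl":46,"lco":7,"o":22},{"d":89,"k":53,"p":49,"sd":41}],"mqt":{"t":{"c":67,"oow":85},"yf":{"f":34,"kl":36,"uq":46,"xub":39}}}
After op 3 (replace /l/2 27): {"ily":[{"b":78,"c":78,"h":60,"ib":71},[49,6]],"l":[{"bon":10,"n":1,"tc":82},{"fl":77,"nw":79,"ze":81},27,{"d":89,"k":53,"p":49,"sd":41}],"mqt":{"t":{"c":67,"oow":85},"yf":{"f":34,"kl":36,"uq":46,"xub":39}}}
After op 4 (add /mqt/t/vv 15): {"ily":[{"b":78,"c":78,"h":60,"ib":71},[49,6]],"l":[{"bon":10,"n":1,"tc":82},{"fl":77,"nw":79,"ze":81},27,{"d":89,"k":53,"p":49,"sd":41}],"mqt":{"t":{"c":67,"oow":85,"vv":15},"yf":{"f":34,"kl":36,"uq":46,"xub":39}}}
After op 5 (add /l/0/z 3): {"ily":[{"b":78,"c":78,"h":60,"ib":71},[49,6]],"l":[{"bon":10,"n":1,"tc":82,"z":3},{"fl":77,"nw":79,"ze":81},27,{"d":89,"k":53,"p":49,"sd":41}],"mqt":{"t":{"c":67,"oow":85,"vv":15},"yf":{"f":34,"kl":36,"uq":46,"xub":39}}}
After op 6 (add /l/0 48): {"ily":[{"b":78,"c":78,"h":60,"ib":71},[49,6]],"l":[48,{"bon":10,"n":1,"tc":82,"z":3},{"fl":77,"nw":79,"ze":81},27,{"d":89,"k":53,"p":49,"sd":41}],"mqt":{"t":{"c":67,"oow":85,"vv":15},"yf":{"f":34,"kl":36,"uq":46,"xub":39}}}
After op 7 (add /ily/0 14): {"ily":[14,{"b":78,"c":78,"h":60,"ib":71},[49,6]],"l":[48,{"bon":10,"n":1,"tc":82,"z":3},{"fl":77,"nw":79,"ze":81},27,{"d":89,"k":53,"p":49,"sd":41}],"mqt":{"t":{"c":67,"oow":85,"vv":15},"yf":{"f":34,"kl":36,"uq":46,"xub":39}}}
After op 8 (add /ily/2/1 5): {"ily":[14,{"b":78,"c":78,"h":60,"ib":71},[49,5,6]],"l":[48,{"bon":10,"n":1,"tc":82,"z":3},{"fl":77,"nw":79,"ze":81},27,{"d":89,"k":53,"p":49,"sd":41}],"mqt":{"t":{"c":67,"oow":85,"vv":15},"yf":{"f":34,"kl":36,"uq":46,"xub":39}}}
After op 9 (replace /l/1 6): {"ily":[14,{"b":78,"c":78,"h":60,"ib":71},[49,5,6]],"l":[48,6,{"fl":77,"nw":79,"ze":81},27,{"d":89,"k":53,"p":49,"sd":41}],"mqt":{"t":{"c":67,"oow":85,"vv":15},"yf":{"f":34,"kl":36,"uq":46,"xub":39}}}
After op 10 (replace /l/4/p 87): {"ily":[14,{"b":78,"c":78,"h":60,"ib":71},[49,5,6]],"l":[48,6,{"fl":77,"nw":79,"ze":81},27,{"d":89,"k":53,"p":87,"sd":41}],"mqt":{"t":{"c":67,"oow":85,"vv":15},"yf":{"f":34,"kl":36,"uq":46,"xub":39}}}
After op 11 (replace /mqt 4): {"ily":[14,{"b":78,"c":78,"h":60,"ib":71},[49,5,6]],"l":[48,6,{"fl":77,"nw":79,"ze":81},27,{"d":89,"k":53,"p":87,"sd":41}],"mqt":4}
After op 12 (remove /ily/2/0): {"ily":[14,{"b":78,"c":78,"h":60,"ib":71},[5,6]],"l":[48,6,{"fl":77,"nw":79,"ze":81},27,{"d":89,"k":53,"p":87,"sd":41}],"mqt":4}
After op 13 (replace /l 37): {"ily":[14,{"b":78,"c":78,"h":60,"ib":71},[5,6]],"l":37,"mqt":4}
After op 14 (add /ily/2/1 95): {"ily":[14,{"b":78,"c":78,"h":60,"ib":71},[5,95,6]],"l":37,"mqt":4}
After op 15 (replace /ily/0 61): {"ily":[61,{"b":78,"c":78,"h":60,"ib":71},[5,95,6]],"l":37,"mqt":4}
After op 16 (replace /ily/1/ib 53): {"ily":[61,{"b":78,"c":78,"h":60,"ib":53},[5,95,6]],"l":37,"mqt":4}
After op 17 (replace /ily/1/ib 28): {"ily":[61,{"b":78,"c":78,"h":60,"ib":28},[5,95,6]],"l":37,"mqt":4}
After op 18 (add /ily/2 76): {"ily":[61,{"b":78,"c":78,"h":60,"ib":28},76,[5,95,6]],"l":37,"mqt":4}
After op 19 (add /oy 56): {"ily":[61,{"b":78,"c":78,"h":60,"ib":28},76,[5,95,6]],"l":37,"mqt":4,"oy":56}
After op 20 (add /ily/0 95): {"ily":[95,61,{"b":78,"c":78,"h":60,"ib":28},76,[5,95,6]],"l":37,"mqt":4,"oy":56}
Size at path /ily/2: 4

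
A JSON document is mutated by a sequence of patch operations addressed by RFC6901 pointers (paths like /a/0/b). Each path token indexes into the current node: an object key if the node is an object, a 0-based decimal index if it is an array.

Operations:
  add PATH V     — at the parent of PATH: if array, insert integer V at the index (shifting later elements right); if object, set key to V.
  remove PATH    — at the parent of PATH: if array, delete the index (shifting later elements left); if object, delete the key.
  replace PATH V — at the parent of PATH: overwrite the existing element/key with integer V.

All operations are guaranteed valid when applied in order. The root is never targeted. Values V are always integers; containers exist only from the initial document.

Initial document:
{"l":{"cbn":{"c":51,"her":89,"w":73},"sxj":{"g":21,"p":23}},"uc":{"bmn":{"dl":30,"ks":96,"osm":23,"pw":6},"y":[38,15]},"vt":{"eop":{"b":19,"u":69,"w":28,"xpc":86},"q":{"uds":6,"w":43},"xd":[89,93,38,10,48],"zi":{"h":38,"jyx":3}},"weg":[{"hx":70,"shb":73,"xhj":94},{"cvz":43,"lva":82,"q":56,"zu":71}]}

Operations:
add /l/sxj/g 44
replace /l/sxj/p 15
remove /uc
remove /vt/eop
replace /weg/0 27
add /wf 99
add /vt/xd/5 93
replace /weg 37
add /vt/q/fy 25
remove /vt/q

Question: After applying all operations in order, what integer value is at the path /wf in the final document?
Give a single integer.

Answer: 99

Derivation:
After op 1 (add /l/sxj/g 44): {"l":{"cbn":{"c":51,"her":89,"w":73},"sxj":{"g":44,"p":23}},"uc":{"bmn":{"dl":30,"ks":96,"osm":23,"pw":6},"y":[38,15]},"vt":{"eop":{"b":19,"u":69,"w":28,"xpc":86},"q":{"uds":6,"w":43},"xd":[89,93,38,10,48],"zi":{"h":38,"jyx":3}},"weg":[{"hx":70,"shb":73,"xhj":94},{"cvz":43,"lva":82,"q":56,"zu":71}]}
After op 2 (replace /l/sxj/p 15): {"l":{"cbn":{"c":51,"her":89,"w":73},"sxj":{"g":44,"p":15}},"uc":{"bmn":{"dl":30,"ks":96,"osm":23,"pw":6},"y":[38,15]},"vt":{"eop":{"b":19,"u":69,"w":28,"xpc":86},"q":{"uds":6,"w":43},"xd":[89,93,38,10,48],"zi":{"h":38,"jyx":3}},"weg":[{"hx":70,"shb":73,"xhj":94},{"cvz":43,"lva":82,"q":56,"zu":71}]}
After op 3 (remove /uc): {"l":{"cbn":{"c":51,"her":89,"w":73},"sxj":{"g":44,"p":15}},"vt":{"eop":{"b":19,"u":69,"w":28,"xpc":86},"q":{"uds":6,"w":43},"xd":[89,93,38,10,48],"zi":{"h":38,"jyx":3}},"weg":[{"hx":70,"shb":73,"xhj":94},{"cvz":43,"lva":82,"q":56,"zu":71}]}
After op 4 (remove /vt/eop): {"l":{"cbn":{"c":51,"her":89,"w":73},"sxj":{"g":44,"p":15}},"vt":{"q":{"uds":6,"w":43},"xd":[89,93,38,10,48],"zi":{"h":38,"jyx":3}},"weg":[{"hx":70,"shb":73,"xhj":94},{"cvz":43,"lva":82,"q":56,"zu":71}]}
After op 5 (replace /weg/0 27): {"l":{"cbn":{"c":51,"her":89,"w":73},"sxj":{"g":44,"p":15}},"vt":{"q":{"uds":6,"w":43},"xd":[89,93,38,10,48],"zi":{"h":38,"jyx":3}},"weg":[27,{"cvz":43,"lva":82,"q":56,"zu":71}]}
After op 6 (add /wf 99): {"l":{"cbn":{"c":51,"her":89,"w":73},"sxj":{"g":44,"p":15}},"vt":{"q":{"uds":6,"w":43},"xd":[89,93,38,10,48],"zi":{"h":38,"jyx":3}},"weg":[27,{"cvz":43,"lva":82,"q":56,"zu":71}],"wf":99}
After op 7 (add /vt/xd/5 93): {"l":{"cbn":{"c":51,"her":89,"w":73},"sxj":{"g":44,"p":15}},"vt":{"q":{"uds":6,"w":43},"xd":[89,93,38,10,48,93],"zi":{"h":38,"jyx":3}},"weg":[27,{"cvz":43,"lva":82,"q":56,"zu":71}],"wf":99}
After op 8 (replace /weg 37): {"l":{"cbn":{"c":51,"her":89,"w":73},"sxj":{"g":44,"p":15}},"vt":{"q":{"uds":6,"w":43},"xd":[89,93,38,10,48,93],"zi":{"h":38,"jyx":3}},"weg":37,"wf":99}
After op 9 (add /vt/q/fy 25): {"l":{"cbn":{"c":51,"her":89,"w":73},"sxj":{"g":44,"p":15}},"vt":{"q":{"fy":25,"uds":6,"w":43},"xd":[89,93,38,10,48,93],"zi":{"h":38,"jyx":3}},"weg":37,"wf":99}
After op 10 (remove /vt/q): {"l":{"cbn":{"c":51,"her":89,"w":73},"sxj":{"g":44,"p":15}},"vt":{"xd":[89,93,38,10,48,93],"zi":{"h":38,"jyx":3}},"weg":37,"wf":99}
Value at /wf: 99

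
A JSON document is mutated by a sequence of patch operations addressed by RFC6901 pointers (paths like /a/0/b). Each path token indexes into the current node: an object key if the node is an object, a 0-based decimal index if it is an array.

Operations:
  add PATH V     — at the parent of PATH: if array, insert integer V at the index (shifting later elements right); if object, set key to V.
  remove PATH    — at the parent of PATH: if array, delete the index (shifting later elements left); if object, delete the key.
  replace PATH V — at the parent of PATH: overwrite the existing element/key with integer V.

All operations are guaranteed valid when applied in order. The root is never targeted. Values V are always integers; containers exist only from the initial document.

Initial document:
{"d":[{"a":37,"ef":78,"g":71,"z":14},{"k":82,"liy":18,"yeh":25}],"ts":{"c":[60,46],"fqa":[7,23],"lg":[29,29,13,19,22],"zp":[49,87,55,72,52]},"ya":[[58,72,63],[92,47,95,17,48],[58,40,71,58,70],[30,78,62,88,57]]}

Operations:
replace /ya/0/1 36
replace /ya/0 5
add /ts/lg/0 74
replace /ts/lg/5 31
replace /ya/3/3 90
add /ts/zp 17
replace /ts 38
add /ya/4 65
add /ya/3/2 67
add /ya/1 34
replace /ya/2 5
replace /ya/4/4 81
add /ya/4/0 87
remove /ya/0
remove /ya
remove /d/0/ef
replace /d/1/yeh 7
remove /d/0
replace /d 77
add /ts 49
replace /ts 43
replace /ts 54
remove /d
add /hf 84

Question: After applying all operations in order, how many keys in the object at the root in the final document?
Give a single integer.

After op 1 (replace /ya/0/1 36): {"d":[{"a":37,"ef":78,"g":71,"z":14},{"k":82,"liy":18,"yeh":25}],"ts":{"c":[60,46],"fqa":[7,23],"lg":[29,29,13,19,22],"zp":[49,87,55,72,52]},"ya":[[58,36,63],[92,47,95,17,48],[58,40,71,58,70],[30,78,62,88,57]]}
After op 2 (replace /ya/0 5): {"d":[{"a":37,"ef":78,"g":71,"z":14},{"k":82,"liy":18,"yeh":25}],"ts":{"c":[60,46],"fqa":[7,23],"lg":[29,29,13,19,22],"zp":[49,87,55,72,52]},"ya":[5,[92,47,95,17,48],[58,40,71,58,70],[30,78,62,88,57]]}
After op 3 (add /ts/lg/0 74): {"d":[{"a":37,"ef":78,"g":71,"z":14},{"k":82,"liy":18,"yeh":25}],"ts":{"c":[60,46],"fqa":[7,23],"lg":[74,29,29,13,19,22],"zp":[49,87,55,72,52]},"ya":[5,[92,47,95,17,48],[58,40,71,58,70],[30,78,62,88,57]]}
After op 4 (replace /ts/lg/5 31): {"d":[{"a":37,"ef":78,"g":71,"z":14},{"k":82,"liy":18,"yeh":25}],"ts":{"c":[60,46],"fqa":[7,23],"lg":[74,29,29,13,19,31],"zp":[49,87,55,72,52]},"ya":[5,[92,47,95,17,48],[58,40,71,58,70],[30,78,62,88,57]]}
After op 5 (replace /ya/3/3 90): {"d":[{"a":37,"ef":78,"g":71,"z":14},{"k":82,"liy":18,"yeh":25}],"ts":{"c":[60,46],"fqa":[7,23],"lg":[74,29,29,13,19,31],"zp":[49,87,55,72,52]},"ya":[5,[92,47,95,17,48],[58,40,71,58,70],[30,78,62,90,57]]}
After op 6 (add /ts/zp 17): {"d":[{"a":37,"ef":78,"g":71,"z":14},{"k":82,"liy":18,"yeh":25}],"ts":{"c":[60,46],"fqa":[7,23],"lg":[74,29,29,13,19,31],"zp":17},"ya":[5,[92,47,95,17,48],[58,40,71,58,70],[30,78,62,90,57]]}
After op 7 (replace /ts 38): {"d":[{"a":37,"ef":78,"g":71,"z":14},{"k":82,"liy":18,"yeh":25}],"ts":38,"ya":[5,[92,47,95,17,48],[58,40,71,58,70],[30,78,62,90,57]]}
After op 8 (add /ya/4 65): {"d":[{"a":37,"ef":78,"g":71,"z":14},{"k":82,"liy":18,"yeh":25}],"ts":38,"ya":[5,[92,47,95,17,48],[58,40,71,58,70],[30,78,62,90,57],65]}
After op 9 (add /ya/3/2 67): {"d":[{"a":37,"ef":78,"g":71,"z":14},{"k":82,"liy":18,"yeh":25}],"ts":38,"ya":[5,[92,47,95,17,48],[58,40,71,58,70],[30,78,67,62,90,57],65]}
After op 10 (add /ya/1 34): {"d":[{"a":37,"ef":78,"g":71,"z":14},{"k":82,"liy":18,"yeh":25}],"ts":38,"ya":[5,34,[92,47,95,17,48],[58,40,71,58,70],[30,78,67,62,90,57],65]}
After op 11 (replace /ya/2 5): {"d":[{"a":37,"ef":78,"g":71,"z":14},{"k":82,"liy":18,"yeh":25}],"ts":38,"ya":[5,34,5,[58,40,71,58,70],[30,78,67,62,90,57],65]}
After op 12 (replace /ya/4/4 81): {"d":[{"a":37,"ef":78,"g":71,"z":14},{"k":82,"liy":18,"yeh":25}],"ts":38,"ya":[5,34,5,[58,40,71,58,70],[30,78,67,62,81,57],65]}
After op 13 (add /ya/4/0 87): {"d":[{"a":37,"ef":78,"g":71,"z":14},{"k":82,"liy":18,"yeh":25}],"ts":38,"ya":[5,34,5,[58,40,71,58,70],[87,30,78,67,62,81,57],65]}
After op 14 (remove /ya/0): {"d":[{"a":37,"ef":78,"g":71,"z":14},{"k":82,"liy":18,"yeh":25}],"ts":38,"ya":[34,5,[58,40,71,58,70],[87,30,78,67,62,81,57],65]}
After op 15 (remove /ya): {"d":[{"a":37,"ef":78,"g":71,"z":14},{"k":82,"liy":18,"yeh":25}],"ts":38}
After op 16 (remove /d/0/ef): {"d":[{"a":37,"g":71,"z":14},{"k":82,"liy":18,"yeh":25}],"ts":38}
After op 17 (replace /d/1/yeh 7): {"d":[{"a":37,"g":71,"z":14},{"k":82,"liy":18,"yeh":7}],"ts":38}
After op 18 (remove /d/0): {"d":[{"k":82,"liy":18,"yeh":7}],"ts":38}
After op 19 (replace /d 77): {"d":77,"ts":38}
After op 20 (add /ts 49): {"d":77,"ts":49}
After op 21 (replace /ts 43): {"d":77,"ts":43}
After op 22 (replace /ts 54): {"d":77,"ts":54}
After op 23 (remove /d): {"ts":54}
After op 24 (add /hf 84): {"hf":84,"ts":54}
Size at the root: 2

Answer: 2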